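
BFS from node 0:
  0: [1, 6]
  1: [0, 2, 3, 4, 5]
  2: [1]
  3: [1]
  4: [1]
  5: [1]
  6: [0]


Visit 0, enqueue [1, 6]
Visit 1, enqueue [2, 3, 4, 5]
Visit 6, enqueue []
Visit 2, enqueue []
Visit 3, enqueue []
Visit 4, enqueue []
Visit 5, enqueue []

BFS order: [0, 1, 6, 2, 3, 4, 5]


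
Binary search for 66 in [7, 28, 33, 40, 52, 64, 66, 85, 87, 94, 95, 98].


Step 1: lo=0, hi=11, mid=5, val=64
Step 2: lo=6, hi=11, mid=8, val=87
Step 3: lo=6, hi=7, mid=6, val=66

Found at index 6


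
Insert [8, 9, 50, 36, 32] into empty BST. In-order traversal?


Insert 8: root
Insert 9: R from 8
Insert 50: R from 8 -> R from 9
Insert 36: R from 8 -> R from 9 -> L from 50
Insert 32: R from 8 -> R from 9 -> L from 50 -> L from 36

In-order: [8, 9, 32, 36, 50]


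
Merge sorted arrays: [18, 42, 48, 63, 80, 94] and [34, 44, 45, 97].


Take 18 from A
Take 34 from B
Take 42 from A
Take 44 from B
Take 45 from B
Take 48 from A
Take 63 from A
Take 80 from A
Take 94 from A

Merged: [18, 34, 42, 44, 45, 48, 63, 80, 94, 97]


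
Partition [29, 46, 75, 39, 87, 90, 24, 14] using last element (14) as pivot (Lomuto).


Pivot: 14
Place pivot at 0: [14, 46, 75, 39, 87, 90, 24, 29]

Partitioned: [14, 46, 75, 39, 87, 90, 24, 29]


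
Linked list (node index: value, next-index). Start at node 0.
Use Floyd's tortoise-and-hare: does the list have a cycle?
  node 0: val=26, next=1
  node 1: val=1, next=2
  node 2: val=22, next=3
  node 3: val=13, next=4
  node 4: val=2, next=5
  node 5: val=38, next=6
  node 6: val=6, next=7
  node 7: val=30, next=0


Floyd's tortoise (slow, +1) and hare (fast, +2):
  init: slow=0, fast=0
  step 1: slow=1, fast=2
  step 2: slow=2, fast=4
  step 3: slow=3, fast=6
  step 4: slow=4, fast=0
  step 5: slow=5, fast=2
  step 6: slow=6, fast=4
  step 7: slow=7, fast=6
  step 8: slow=0, fast=0
  slow == fast at node 0: cycle detected

Cycle: yes


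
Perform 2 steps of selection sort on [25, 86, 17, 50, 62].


Initial: [25, 86, 17, 50, 62]
Step 1: min=17 at 2
  Swap: [17, 86, 25, 50, 62]
Step 2: min=25 at 2
  Swap: [17, 25, 86, 50, 62]

After 2 steps: [17, 25, 86, 50, 62]


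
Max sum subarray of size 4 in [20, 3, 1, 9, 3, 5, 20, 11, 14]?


[0:4]: 33
[1:5]: 16
[2:6]: 18
[3:7]: 37
[4:8]: 39
[5:9]: 50

Max: 50 at [5:9]


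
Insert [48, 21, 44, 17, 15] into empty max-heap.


Insert 48: [48]
Insert 21: [48, 21]
Insert 44: [48, 21, 44]
Insert 17: [48, 21, 44, 17]
Insert 15: [48, 21, 44, 17, 15]

Final heap: [48, 21, 44, 17, 15]


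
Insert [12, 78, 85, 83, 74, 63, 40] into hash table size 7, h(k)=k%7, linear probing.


Insert 12: h=5 -> slot 5
Insert 78: h=1 -> slot 1
Insert 85: h=1, 1 probes -> slot 2
Insert 83: h=6 -> slot 6
Insert 74: h=4 -> slot 4
Insert 63: h=0 -> slot 0
Insert 40: h=5, 5 probes -> slot 3

Table: [63, 78, 85, 40, 74, 12, 83]


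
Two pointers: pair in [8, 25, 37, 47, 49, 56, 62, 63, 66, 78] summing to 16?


lo=0(8)+hi=9(78)=86
lo=0(8)+hi=8(66)=74
lo=0(8)+hi=7(63)=71
lo=0(8)+hi=6(62)=70
lo=0(8)+hi=5(56)=64
lo=0(8)+hi=4(49)=57
lo=0(8)+hi=3(47)=55
lo=0(8)+hi=2(37)=45
lo=0(8)+hi=1(25)=33

No pair found


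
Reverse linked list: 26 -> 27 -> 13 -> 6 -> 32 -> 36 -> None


Step 1: curr=26, set curr.next=prev(None) | reversed so far: 26
Step 2: curr=27, set curr.next=prev(26) | reversed so far: 27 -> 26
Step 3: curr=13, set curr.next=prev(27) | reversed so far: 13 -> 27 -> 26
Step 4: curr=6, set curr.next=prev(13) | reversed so far: 6 -> 13 -> 27 -> 26
Step 5: curr=32, set curr.next=prev(6) | reversed so far: 32 -> 6 -> 13 -> 27 -> 26
Step 6: curr=36, set curr.next=prev(32) | reversed so far: 36 -> 32 -> 6 -> 13 -> 27 -> 26

36 -> 32 -> 6 -> 13 -> 27 -> 26 -> None


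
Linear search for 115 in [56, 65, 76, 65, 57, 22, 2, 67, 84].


i=0: 56!=115
i=1: 65!=115
i=2: 76!=115
i=3: 65!=115
i=4: 57!=115
i=5: 22!=115
i=6: 2!=115
i=7: 67!=115
i=8: 84!=115

Not found, 9 comps


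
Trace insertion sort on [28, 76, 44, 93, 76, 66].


Initial: [28, 76, 44, 93, 76, 66]
Insert 76: [28, 76, 44, 93, 76, 66]
Insert 44: [28, 44, 76, 93, 76, 66]
Insert 93: [28, 44, 76, 93, 76, 66]
Insert 76: [28, 44, 76, 76, 93, 66]
Insert 66: [28, 44, 66, 76, 76, 93]

Sorted: [28, 44, 66, 76, 76, 93]


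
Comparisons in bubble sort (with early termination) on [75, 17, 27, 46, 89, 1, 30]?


Algorithm: bubble sort (with early termination)
Input: [75, 17, 27, 46, 89, 1, 30]
Sorted: [1, 17, 27, 30, 46, 75, 89]

21


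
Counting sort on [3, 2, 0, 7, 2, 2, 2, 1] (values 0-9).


Input: [3, 2, 0, 7, 2, 2, 2, 1]
Counts: [1, 1, 4, 1, 0, 0, 0, 1, 0, 0]

Sorted: [0, 1, 2, 2, 2, 2, 3, 7]


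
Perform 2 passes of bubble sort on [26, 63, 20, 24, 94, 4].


Initial: [26, 63, 20, 24, 94, 4]
Pass 1: [26, 20, 24, 63, 4, 94] (3 swaps)
Pass 2: [20, 24, 26, 4, 63, 94] (3 swaps)

After 2 passes: [20, 24, 26, 4, 63, 94]


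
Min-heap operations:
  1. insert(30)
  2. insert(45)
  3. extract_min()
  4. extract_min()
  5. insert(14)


insert(30) -> [30]
insert(45) -> [30, 45]
extract_min()->30, [45]
extract_min()->45, []
insert(14) -> [14]

Final heap: [14]


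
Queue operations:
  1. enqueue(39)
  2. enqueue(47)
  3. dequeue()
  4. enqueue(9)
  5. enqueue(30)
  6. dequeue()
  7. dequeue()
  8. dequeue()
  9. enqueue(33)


enqueue(39) -> [39]
enqueue(47) -> [39, 47]
dequeue()->39, [47]
enqueue(9) -> [47, 9]
enqueue(30) -> [47, 9, 30]
dequeue()->47, [9, 30]
dequeue()->9, [30]
dequeue()->30, []
enqueue(33) -> [33]

Final queue: [33]


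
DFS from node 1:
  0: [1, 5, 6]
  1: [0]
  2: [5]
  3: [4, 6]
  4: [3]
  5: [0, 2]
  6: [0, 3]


Visit 1, push [0]
Visit 0, push [6, 5]
Visit 5, push [2]
Visit 2, push []
Visit 6, push [3]
Visit 3, push [4]
Visit 4, push []

DFS order: [1, 0, 5, 2, 6, 3, 4]


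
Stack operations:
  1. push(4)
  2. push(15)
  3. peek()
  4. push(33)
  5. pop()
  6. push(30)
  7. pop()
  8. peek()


push(4) -> [4]
push(15) -> [4, 15]
peek()->15
push(33) -> [4, 15, 33]
pop()->33, [4, 15]
push(30) -> [4, 15, 30]
pop()->30, [4, 15]
peek()->15

Final stack: [4, 15]


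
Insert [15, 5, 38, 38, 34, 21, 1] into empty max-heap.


Insert 15: [15]
Insert 5: [15, 5]
Insert 38: [38, 5, 15]
Insert 38: [38, 38, 15, 5]
Insert 34: [38, 38, 15, 5, 34]
Insert 21: [38, 38, 21, 5, 34, 15]
Insert 1: [38, 38, 21, 5, 34, 15, 1]

Final heap: [38, 38, 21, 5, 34, 15, 1]


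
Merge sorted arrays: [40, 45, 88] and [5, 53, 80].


Take 5 from B
Take 40 from A
Take 45 from A
Take 53 from B
Take 80 from B

Merged: [5, 40, 45, 53, 80, 88]


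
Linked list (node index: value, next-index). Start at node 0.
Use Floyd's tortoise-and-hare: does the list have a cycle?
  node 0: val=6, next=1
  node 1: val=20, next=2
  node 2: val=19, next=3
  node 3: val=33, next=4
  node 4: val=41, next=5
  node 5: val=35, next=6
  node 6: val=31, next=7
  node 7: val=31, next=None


Floyd's tortoise (slow, +1) and hare (fast, +2):
  init: slow=0, fast=0
  step 1: slow=1, fast=2
  step 2: slow=2, fast=4
  step 3: slow=3, fast=6
  step 4: fast 6->7->None, no cycle

Cycle: no


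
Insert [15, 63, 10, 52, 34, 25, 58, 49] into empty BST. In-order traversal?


Insert 15: root
Insert 63: R from 15
Insert 10: L from 15
Insert 52: R from 15 -> L from 63
Insert 34: R from 15 -> L from 63 -> L from 52
Insert 25: R from 15 -> L from 63 -> L from 52 -> L from 34
Insert 58: R from 15 -> L from 63 -> R from 52
Insert 49: R from 15 -> L from 63 -> L from 52 -> R from 34

In-order: [10, 15, 25, 34, 49, 52, 58, 63]


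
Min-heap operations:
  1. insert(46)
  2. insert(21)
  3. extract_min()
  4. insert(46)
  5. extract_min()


insert(46) -> [46]
insert(21) -> [21, 46]
extract_min()->21, [46]
insert(46) -> [46, 46]
extract_min()->46, [46]

Final heap: [46]


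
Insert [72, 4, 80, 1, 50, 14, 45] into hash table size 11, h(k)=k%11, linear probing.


Insert 72: h=6 -> slot 6
Insert 4: h=4 -> slot 4
Insert 80: h=3 -> slot 3
Insert 1: h=1 -> slot 1
Insert 50: h=6, 1 probes -> slot 7
Insert 14: h=3, 2 probes -> slot 5
Insert 45: h=1, 1 probes -> slot 2

Table: [None, 1, 45, 80, 4, 14, 72, 50, None, None, None]


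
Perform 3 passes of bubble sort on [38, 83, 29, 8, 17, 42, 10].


Initial: [38, 83, 29, 8, 17, 42, 10]
Pass 1: [38, 29, 8, 17, 42, 10, 83] (5 swaps)
Pass 2: [29, 8, 17, 38, 10, 42, 83] (4 swaps)
Pass 3: [8, 17, 29, 10, 38, 42, 83] (3 swaps)

After 3 passes: [8, 17, 29, 10, 38, 42, 83]


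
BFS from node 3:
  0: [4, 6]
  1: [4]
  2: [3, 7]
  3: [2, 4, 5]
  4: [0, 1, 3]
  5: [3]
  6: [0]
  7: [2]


Visit 3, enqueue [2, 4, 5]
Visit 2, enqueue [7]
Visit 4, enqueue [0, 1]
Visit 5, enqueue []
Visit 7, enqueue []
Visit 0, enqueue [6]
Visit 1, enqueue []
Visit 6, enqueue []

BFS order: [3, 2, 4, 5, 7, 0, 1, 6]


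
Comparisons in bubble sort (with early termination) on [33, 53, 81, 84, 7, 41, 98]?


Algorithm: bubble sort (with early termination)
Input: [33, 53, 81, 84, 7, 41, 98]
Sorted: [7, 33, 41, 53, 81, 84, 98]

20


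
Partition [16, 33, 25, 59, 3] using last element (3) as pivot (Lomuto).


Pivot: 3
Place pivot at 0: [3, 33, 25, 59, 16]

Partitioned: [3, 33, 25, 59, 16]


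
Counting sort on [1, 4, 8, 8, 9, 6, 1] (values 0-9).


Input: [1, 4, 8, 8, 9, 6, 1]
Counts: [0, 2, 0, 0, 1, 0, 1, 0, 2, 1]

Sorted: [1, 1, 4, 6, 8, 8, 9]


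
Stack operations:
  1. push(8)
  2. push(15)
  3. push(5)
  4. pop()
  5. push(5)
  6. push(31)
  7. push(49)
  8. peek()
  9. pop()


push(8) -> [8]
push(15) -> [8, 15]
push(5) -> [8, 15, 5]
pop()->5, [8, 15]
push(5) -> [8, 15, 5]
push(31) -> [8, 15, 5, 31]
push(49) -> [8, 15, 5, 31, 49]
peek()->49
pop()->49, [8, 15, 5, 31]

Final stack: [8, 15, 5, 31]


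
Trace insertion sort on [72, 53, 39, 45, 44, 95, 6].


Initial: [72, 53, 39, 45, 44, 95, 6]
Insert 53: [53, 72, 39, 45, 44, 95, 6]
Insert 39: [39, 53, 72, 45, 44, 95, 6]
Insert 45: [39, 45, 53, 72, 44, 95, 6]
Insert 44: [39, 44, 45, 53, 72, 95, 6]
Insert 95: [39, 44, 45, 53, 72, 95, 6]
Insert 6: [6, 39, 44, 45, 53, 72, 95]

Sorted: [6, 39, 44, 45, 53, 72, 95]


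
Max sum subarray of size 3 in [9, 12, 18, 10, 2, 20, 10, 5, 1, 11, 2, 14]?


[0:3]: 39
[1:4]: 40
[2:5]: 30
[3:6]: 32
[4:7]: 32
[5:8]: 35
[6:9]: 16
[7:10]: 17
[8:11]: 14
[9:12]: 27

Max: 40 at [1:4]


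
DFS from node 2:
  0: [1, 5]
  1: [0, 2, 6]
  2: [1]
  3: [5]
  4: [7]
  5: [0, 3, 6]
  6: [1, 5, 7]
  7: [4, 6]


Visit 2, push [1]
Visit 1, push [6, 0]
Visit 0, push [5]
Visit 5, push [6, 3]
Visit 3, push []
Visit 6, push [7]
Visit 7, push [4]
Visit 4, push []

DFS order: [2, 1, 0, 5, 3, 6, 7, 4]


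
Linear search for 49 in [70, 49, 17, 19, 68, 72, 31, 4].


i=0: 70!=49
i=1: 49==49 found!

Found at 1, 2 comps


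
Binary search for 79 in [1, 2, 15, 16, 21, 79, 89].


Step 1: lo=0, hi=6, mid=3, val=16
Step 2: lo=4, hi=6, mid=5, val=79

Found at index 5


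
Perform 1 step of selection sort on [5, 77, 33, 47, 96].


Initial: [5, 77, 33, 47, 96]
Step 1: min=5 at 0
  Swap: [5, 77, 33, 47, 96]

After 1 step: [5, 77, 33, 47, 96]


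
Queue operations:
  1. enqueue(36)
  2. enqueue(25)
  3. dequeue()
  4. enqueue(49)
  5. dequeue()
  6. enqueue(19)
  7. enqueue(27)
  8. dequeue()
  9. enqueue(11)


enqueue(36) -> [36]
enqueue(25) -> [36, 25]
dequeue()->36, [25]
enqueue(49) -> [25, 49]
dequeue()->25, [49]
enqueue(19) -> [49, 19]
enqueue(27) -> [49, 19, 27]
dequeue()->49, [19, 27]
enqueue(11) -> [19, 27, 11]

Final queue: [19, 27, 11]


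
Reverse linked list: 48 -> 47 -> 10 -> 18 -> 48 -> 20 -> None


Step 1: curr=48, set curr.next=prev(None) | reversed so far: 48
Step 2: curr=47, set curr.next=prev(48) | reversed so far: 47 -> 48
Step 3: curr=10, set curr.next=prev(47) | reversed so far: 10 -> 47 -> 48
Step 4: curr=18, set curr.next=prev(10) | reversed so far: 18 -> 10 -> 47 -> 48
Step 5: curr=48, set curr.next=prev(18) | reversed so far: 48 -> 18 -> 10 -> 47 -> 48
Step 6: curr=20, set curr.next=prev(48) | reversed so far: 20 -> 48 -> 18 -> 10 -> 47 -> 48

20 -> 48 -> 18 -> 10 -> 47 -> 48 -> None


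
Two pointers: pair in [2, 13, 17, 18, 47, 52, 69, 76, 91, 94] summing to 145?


lo=0(2)+hi=9(94)=96
lo=1(13)+hi=9(94)=107
lo=2(17)+hi=9(94)=111
lo=3(18)+hi=9(94)=112
lo=4(47)+hi=9(94)=141
lo=5(52)+hi=9(94)=146
lo=5(52)+hi=8(91)=143
lo=6(69)+hi=8(91)=160
lo=6(69)+hi=7(76)=145

Yes: 69+76=145


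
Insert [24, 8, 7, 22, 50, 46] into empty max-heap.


Insert 24: [24]
Insert 8: [24, 8]
Insert 7: [24, 8, 7]
Insert 22: [24, 22, 7, 8]
Insert 50: [50, 24, 7, 8, 22]
Insert 46: [50, 24, 46, 8, 22, 7]

Final heap: [50, 24, 46, 8, 22, 7]


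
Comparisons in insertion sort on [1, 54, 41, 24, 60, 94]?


Algorithm: insertion sort
Input: [1, 54, 41, 24, 60, 94]
Sorted: [1, 24, 41, 54, 60, 94]

8


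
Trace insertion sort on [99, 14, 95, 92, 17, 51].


Initial: [99, 14, 95, 92, 17, 51]
Insert 14: [14, 99, 95, 92, 17, 51]
Insert 95: [14, 95, 99, 92, 17, 51]
Insert 92: [14, 92, 95, 99, 17, 51]
Insert 17: [14, 17, 92, 95, 99, 51]
Insert 51: [14, 17, 51, 92, 95, 99]

Sorted: [14, 17, 51, 92, 95, 99]


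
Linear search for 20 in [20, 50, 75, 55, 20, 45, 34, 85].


i=0: 20==20 found!

Found at 0, 1 comps


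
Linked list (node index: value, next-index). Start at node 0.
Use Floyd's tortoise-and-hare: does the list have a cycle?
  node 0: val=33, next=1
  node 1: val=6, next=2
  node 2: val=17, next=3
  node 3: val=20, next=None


Floyd's tortoise (slow, +1) and hare (fast, +2):
  init: slow=0, fast=0
  step 1: slow=1, fast=2
  step 2: fast 2->3->None, no cycle

Cycle: no


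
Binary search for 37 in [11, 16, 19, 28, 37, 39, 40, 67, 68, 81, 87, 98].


Step 1: lo=0, hi=11, mid=5, val=39
Step 2: lo=0, hi=4, mid=2, val=19
Step 3: lo=3, hi=4, mid=3, val=28
Step 4: lo=4, hi=4, mid=4, val=37

Found at index 4


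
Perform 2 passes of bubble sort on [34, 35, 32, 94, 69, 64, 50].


Initial: [34, 35, 32, 94, 69, 64, 50]
Pass 1: [34, 32, 35, 69, 64, 50, 94] (4 swaps)
Pass 2: [32, 34, 35, 64, 50, 69, 94] (3 swaps)

After 2 passes: [32, 34, 35, 64, 50, 69, 94]


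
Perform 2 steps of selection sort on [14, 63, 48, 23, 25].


Initial: [14, 63, 48, 23, 25]
Step 1: min=14 at 0
  Swap: [14, 63, 48, 23, 25]
Step 2: min=23 at 3
  Swap: [14, 23, 48, 63, 25]

After 2 steps: [14, 23, 48, 63, 25]


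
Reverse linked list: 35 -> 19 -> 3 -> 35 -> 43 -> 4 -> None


Step 1: curr=35, set curr.next=prev(None) | reversed so far: 35
Step 2: curr=19, set curr.next=prev(35) | reversed so far: 19 -> 35
Step 3: curr=3, set curr.next=prev(19) | reversed so far: 3 -> 19 -> 35
Step 4: curr=35, set curr.next=prev(3) | reversed so far: 35 -> 3 -> 19 -> 35
Step 5: curr=43, set curr.next=prev(35) | reversed so far: 43 -> 35 -> 3 -> 19 -> 35
Step 6: curr=4, set curr.next=prev(43) | reversed so far: 4 -> 43 -> 35 -> 3 -> 19 -> 35

4 -> 43 -> 35 -> 3 -> 19 -> 35 -> None


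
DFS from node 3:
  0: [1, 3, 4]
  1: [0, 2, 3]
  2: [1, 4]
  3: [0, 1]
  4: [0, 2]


Visit 3, push [1, 0]
Visit 0, push [4, 1]
Visit 1, push [2]
Visit 2, push [4]
Visit 4, push []

DFS order: [3, 0, 1, 2, 4]


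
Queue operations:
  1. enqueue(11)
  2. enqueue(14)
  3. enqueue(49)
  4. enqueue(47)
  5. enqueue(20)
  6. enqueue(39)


enqueue(11) -> [11]
enqueue(14) -> [11, 14]
enqueue(49) -> [11, 14, 49]
enqueue(47) -> [11, 14, 49, 47]
enqueue(20) -> [11, 14, 49, 47, 20]
enqueue(39) -> [11, 14, 49, 47, 20, 39]

Final queue: [11, 14, 49, 47, 20, 39]


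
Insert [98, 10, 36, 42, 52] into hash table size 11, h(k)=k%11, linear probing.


Insert 98: h=10 -> slot 10
Insert 10: h=10, 1 probes -> slot 0
Insert 36: h=3 -> slot 3
Insert 42: h=9 -> slot 9
Insert 52: h=8 -> slot 8

Table: [10, None, None, 36, None, None, None, None, 52, 42, 98]


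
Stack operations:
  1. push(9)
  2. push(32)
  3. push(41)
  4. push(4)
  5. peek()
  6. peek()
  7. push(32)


push(9) -> [9]
push(32) -> [9, 32]
push(41) -> [9, 32, 41]
push(4) -> [9, 32, 41, 4]
peek()->4
peek()->4
push(32) -> [9, 32, 41, 4, 32]

Final stack: [9, 32, 41, 4, 32]


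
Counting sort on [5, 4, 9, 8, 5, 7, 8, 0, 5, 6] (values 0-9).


Input: [5, 4, 9, 8, 5, 7, 8, 0, 5, 6]
Counts: [1, 0, 0, 0, 1, 3, 1, 1, 2, 1]

Sorted: [0, 4, 5, 5, 5, 6, 7, 8, 8, 9]


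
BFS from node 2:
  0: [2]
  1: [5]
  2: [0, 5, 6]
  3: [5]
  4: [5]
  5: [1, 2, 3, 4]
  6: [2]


Visit 2, enqueue [0, 5, 6]
Visit 0, enqueue []
Visit 5, enqueue [1, 3, 4]
Visit 6, enqueue []
Visit 1, enqueue []
Visit 3, enqueue []
Visit 4, enqueue []

BFS order: [2, 0, 5, 6, 1, 3, 4]


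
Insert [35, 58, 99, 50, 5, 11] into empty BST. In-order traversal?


Insert 35: root
Insert 58: R from 35
Insert 99: R from 35 -> R from 58
Insert 50: R from 35 -> L from 58
Insert 5: L from 35
Insert 11: L from 35 -> R from 5

In-order: [5, 11, 35, 50, 58, 99]


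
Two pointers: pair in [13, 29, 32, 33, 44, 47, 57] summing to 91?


lo=0(13)+hi=6(57)=70
lo=1(29)+hi=6(57)=86
lo=2(32)+hi=6(57)=89
lo=3(33)+hi=6(57)=90
lo=4(44)+hi=6(57)=101
lo=4(44)+hi=5(47)=91

Yes: 44+47=91


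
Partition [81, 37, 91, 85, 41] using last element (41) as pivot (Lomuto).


Pivot: 41
  37 <= 41: swap -> [37, 81, 91, 85, 41]
Place pivot at 1: [37, 41, 91, 85, 81]

Partitioned: [37, 41, 91, 85, 81]


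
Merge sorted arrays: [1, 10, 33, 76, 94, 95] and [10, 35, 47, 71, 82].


Take 1 from A
Take 10 from A
Take 10 from B
Take 33 from A
Take 35 from B
Take 47 from B
Take 71 from B
Take 76 from A
Take 82 from B

Merged: [1, 10, 10, 33, 35, 47, 71, 76, 82, 94, 95]


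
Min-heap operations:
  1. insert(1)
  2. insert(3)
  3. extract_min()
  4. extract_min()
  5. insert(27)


insert(1) -> [1]
insert(3) -> [1, 3]
extract_min()->1, [3]
extract_min()->3, []
insert(27) -> [27]

Final heap: [27]


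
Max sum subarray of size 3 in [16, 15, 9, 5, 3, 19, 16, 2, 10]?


[0:3]: 40
[1:4]: 29
[2:5]: 17
[3:6]: 27
[4:7]: 38
[5:8]: 37
[6:9]: 28

Max: 40 at [0:3]


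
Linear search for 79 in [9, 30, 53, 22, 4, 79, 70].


i=0: 9!=79
i=1: 30!=79
i=2: 53!=79
i=3: 22!=79
i=4: 4!=79
i=5: 79==79 found!

Found at 5, 6 comps


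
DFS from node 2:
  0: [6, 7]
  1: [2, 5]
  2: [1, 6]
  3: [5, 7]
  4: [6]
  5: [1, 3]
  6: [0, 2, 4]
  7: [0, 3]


Visit 2, push [6, 1]
Visit 1, push [5]
Visit 5, push [3]
Visit 3, push [7]
Visit 7, push [0]
Visit 0, push [6]
Visit 6, push [4]
Visit 4, push []

DFS order: [2, 1, 5, 3, 7, 0, 6, 4]


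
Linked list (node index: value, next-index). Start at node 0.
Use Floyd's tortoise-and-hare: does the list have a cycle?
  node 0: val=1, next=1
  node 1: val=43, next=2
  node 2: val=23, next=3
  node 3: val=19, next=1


Floyd's tortoise (slow, +1) and hare (fast, +2):
  init: slow=0, fast=0
  step 1: slow=1, fast=2
  step 2: slow=2, fast=1
  step 3: slow=3, fast=3
  slow == fast at node 3: cycle detected

Cycle: yes


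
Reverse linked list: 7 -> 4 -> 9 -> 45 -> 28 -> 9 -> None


Step 1: curr=7, set curr.next=prev(None) | reversed so far: 7
Step 2: curr=4, set curr.next=prev(7) | reversed so far: 4 -> 7
Step 3: curr=9, set curr.next=prev(4) | reversed so far: 9 -> 4 -> 7
Step 4: curr=45, set curr.next=prev(9) | reversed so far: 45 -> 9 -> 4 -> 7
Step 5: curr=28, set curr.next=prev(45) | reversed so far: 28 -> 45 -> 9 -> 4 -> 7
Step 6: curr=9, set curr.next=prev(28) | reversed so far: 9 -> 28 -> 45 -> 9 -> 4 -> 7

9 -> 28 -> 45 -> 9 -> 4 -> 7 -> None


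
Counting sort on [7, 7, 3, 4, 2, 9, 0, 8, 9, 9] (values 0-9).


Input: [7, 7, 3, 4, 2, 9, 0, 8, 9, 9]
Counts: [1, 0, 1, 1, 1, 0, 0, 2, 1, 3]

Sorted: [0, 2, 3, 4, 7, 7, 8, 9, 9, 9]


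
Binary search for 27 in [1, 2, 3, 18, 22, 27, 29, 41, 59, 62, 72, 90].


Step 1: lo=0, hi=11, mid=5, val=27

Found at index 5


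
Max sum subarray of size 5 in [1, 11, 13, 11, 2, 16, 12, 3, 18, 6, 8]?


[0:5]: 38
[1:6]: 53
[2:7]: 54
[3:8]: 44
[4:9]: 51
[5:10]: 55
[6:11]: 47

Max: 55 at [5:10]


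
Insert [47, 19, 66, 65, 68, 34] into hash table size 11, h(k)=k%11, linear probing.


Insert 47: h=3 -> slot 3
Insert 19: h=8 -> slot 8
Insert 66: h=0 -> slot 0
Insert 65: h=10 -> slot 10
Insert 68: h=2 -> slot 2
Insert 34: h=1 -> slot 1

Table: [66, 34, 68, 47, None, None, None, None, 19, None, 65]


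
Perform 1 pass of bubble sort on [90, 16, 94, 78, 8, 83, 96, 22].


Initial: [90, 16, 94, 78, 8, 83, 96, 22]
Pass 1: [16, 90, 78, 8, 83, 94, 22, 96] (5 swaps)

After 1 pass: [16, 90, 78, 8, 83, 94, 22, 96]


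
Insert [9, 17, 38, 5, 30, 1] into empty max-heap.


Insert 9: [9]
Insert 17: [17, 9]
Insert 38: [38, 9, 17]
Insert 5: [38, 9, 17, 5]
Insert 30: [38, 30, 17, 5, 9]
Insert 1: [38, 30, 17, 5, 9, 1]

Final heap: [38, 30, 17, 5, 9, 1]


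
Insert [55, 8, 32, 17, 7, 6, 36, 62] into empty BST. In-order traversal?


Insert 55: root
Insert 8: L from 55
Insert 32: L from 55 -> R from 8
Insert 17: L from 55 -> R from 8 -> L from 32
Insert 7: L from 55 -> L from 8
Insert 6: L from 55 -> L from 8 -> L from 7
Insert 36: L from 55 -> R from 8 -> R from 32
Insert 62: R from 55

In-order: [6, 7, 8, 17, 32, 36, 55, 62]


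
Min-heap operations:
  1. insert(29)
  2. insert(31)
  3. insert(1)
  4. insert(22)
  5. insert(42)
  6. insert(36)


insert(29) -> [29]
insert(31) -> [29, 31]
insert(1) -> [1, 31, 29]
insert(22) -> [1, 22, 29, 31]
insert(42) -> [1, 22, 29, 31, 42]
insert(36) -> [1, 22, 29, 31, 42, 36]

Final heap: [1, 22, 29, 31, 42, 36]


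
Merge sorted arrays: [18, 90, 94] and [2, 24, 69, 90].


Take 2 from B
Take 18 from A
Take 24 from B
Take 69 from B
Take 90 from A
Take 90 from B

Merged: [2, 18, 24, 69, 90, 90, 94]


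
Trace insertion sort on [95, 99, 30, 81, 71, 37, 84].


Initial: [95, 99, 30, 81, 71, 37, 84]
Insert 99: [95, 99, 30, 81, 71, 37, 84]
Insert 30: [30, 95, 99, 81, 71, 37, 84]
Insert 81: [30, 81, 95, 99, 71, 37, 84]
Insert 71: [30, 71, 81, 95, 99, 37, 84]
Insert 37: [30, 37, 71, 81, 95, 99, 84]
Insert 84: [30, 37, 71, 81, 84, 95, 99]

Sorted: [30, 37, 71, 81, 84, 95, 99]


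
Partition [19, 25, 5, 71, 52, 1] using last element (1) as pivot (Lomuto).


Pivot: 1
Place pivot at 0: [1, 25, 5, 71, 52, 19]

Partitioned: [1, 25, 5, 71, 52, 19]


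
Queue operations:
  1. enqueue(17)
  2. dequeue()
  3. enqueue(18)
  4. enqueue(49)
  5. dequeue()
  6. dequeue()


enqueue(17) -> [17]
dequeue()->17, []
enqueue(18) -> [18]
enqueue(49) -> [18, 49]
dequeue()->18, [49]
dequeue()->49, []

Final queue: []


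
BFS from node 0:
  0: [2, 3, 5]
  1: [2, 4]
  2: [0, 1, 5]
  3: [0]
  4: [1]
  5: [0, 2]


Visit 0, enqueue [2, 3, 5]
Visit 2, enqueue [1]
Visit 3, enqueue []
Visit 5, enqueue []
Visit 1, enqueue [4]
Visit 4, enqueue []

BFS order: [0, 2, 3, 5, 1, 4]


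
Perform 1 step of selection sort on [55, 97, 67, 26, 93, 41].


Initial: [55, 97, 67, 26, 93, 41]
Step 1: min=26 at 3
  Swap: [26, 97, 67, 55, 93, 41]

After 1 step: [26, 97, 67, 55, 93, 41]


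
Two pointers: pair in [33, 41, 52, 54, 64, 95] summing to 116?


lo=0(33)+hi=5(95)=128
lo=0(33)+hi=4(64)=97
lo=1(41)+hi=4(64)=105
lo=2(52)+hi=4(64)=116

Yes: 52+64=116


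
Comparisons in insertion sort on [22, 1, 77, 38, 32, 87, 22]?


Algorithm: insertion sort
Input: [22, 1, 77, 38, 32, 87, 22]
Sorted: [1, 22, 22, 32, 38, 77, 87]

13


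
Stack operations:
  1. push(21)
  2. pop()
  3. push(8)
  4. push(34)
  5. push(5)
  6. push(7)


push(21) -> [21]
pop()->21, []
push(8) -> [8]
push(34) -> [8, 34]
push(5) -> [8, 34, 5]
push(7) -> [8, 34, 5, 7]

Final stack: [8, 34, 5, 7]


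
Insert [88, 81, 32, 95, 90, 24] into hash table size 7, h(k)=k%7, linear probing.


Insert 88: h=4 -> slot 4
Insert 81: h=4, 1 probes -> slot 5
Insert 32: h=4, 2 probes -> slot 6
Insert 95: h=4, 3 probes -> slot 0
Insert 90: h=6, 2 probes -> slot 1
Insert 24: h=3 -> slot 3

Table: [95, 90, None, 24, 88, 81, 32]


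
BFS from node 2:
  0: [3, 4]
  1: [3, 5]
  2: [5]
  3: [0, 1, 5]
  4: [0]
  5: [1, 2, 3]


Visit 2, enqueue [5]
Visit 5, enqueue [1, 3]
Visit 1, enqueue []
Visit 3, enqueue [0]
Visit 0, enqueue [4]
Visit 4, enqueue []

BFS order: [2, 5, 1, 3, 0, 4]


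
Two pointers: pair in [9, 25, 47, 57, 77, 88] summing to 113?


lo=0(9)+hi=5(88)=97
lo=1(25)+hi=5(88)=113

Yes: 25+88=113


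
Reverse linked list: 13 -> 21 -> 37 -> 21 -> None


Step 1: curr=13, set curr.next=prev(None) | reversed so far: 13
Step 2: curr=21, set curr.next=prev(13) | reversed so far: 21 -> 13
Step 3: curr=37, set curr.next=prev(21) | reversed so far: 37 -> 21 -> 13
Step 4: curr=21, set curr.next=prev(37) | reversed so far: 21 -> 37 -> 21 -> 13

21 -> 37 -> 21 -> 13 -> None


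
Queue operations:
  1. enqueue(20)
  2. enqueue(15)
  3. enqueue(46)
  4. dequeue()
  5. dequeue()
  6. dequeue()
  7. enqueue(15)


enqueue(20) -> [20]
enqueue(15) -> [20, 15]
enqueue(46) -> [20, 15, 46]
dequeue()->20, [15, 46]
dequeue()->15, [46]
dequeue()->46, []
enqueue(15) -> [15]

Final queue: [15]


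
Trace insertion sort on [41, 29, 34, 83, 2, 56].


Initial: [41, 29, 34, 83, 2, 56]
Insert 29: [29, 41, 34, 83, 2, 56]
Insert 34: [29, 34, 41, 83, 2, 56]
Insert 83: [29, 34, 41, 83, 2, 56]
Insert 2: [2, 29, 34, 41, 83, 56]
Insert 56: [2, 29, 34, 41, 56, 83]

Sorted: [2, 29, 34, 41, 56, 83]


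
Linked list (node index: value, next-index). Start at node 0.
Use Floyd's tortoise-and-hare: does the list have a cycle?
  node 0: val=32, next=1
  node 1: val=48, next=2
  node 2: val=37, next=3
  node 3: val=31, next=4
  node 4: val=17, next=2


Floyd's tortoise (slow, +1) and hare (fast, +2):
  init: slow=0, fast=0
  step 1: slow=1, fast=2
  step 2: slow=2, fast=4
  step 3: slow=3, fast=3
  slow == fast at node 3: cycle detected

Cycle: yes


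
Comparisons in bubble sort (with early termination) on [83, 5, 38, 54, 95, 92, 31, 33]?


Algorithm: bubble sort (with early termination)
Input: [83, 5, 38, 54, 95, 92, 31, 33]
Sorted: [5, 31, 33, 38, 54, 83, 92, 95]

27


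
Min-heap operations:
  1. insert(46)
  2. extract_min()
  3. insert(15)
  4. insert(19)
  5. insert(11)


insert(46) -> [46]
extract_min()->46, []
insert(15) -> [15]
insert(19) -> [15, 19]
insert(11) -> [11, 19, 15]

Final heap: [11, 19, 15]


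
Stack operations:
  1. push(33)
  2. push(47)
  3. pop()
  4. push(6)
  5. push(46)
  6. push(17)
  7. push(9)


push(33) -> [33]
push(47) -> [33, 47]
pop()->47, [33]
push(6) -> [33, 6]
push(46) -> [33, 6, 46]
push(17) -> [33, 6, 46, 17]
push(9) -> [33, 6, 46, 17, 9]

Final stack: [33, 6, 46, 17, 9]


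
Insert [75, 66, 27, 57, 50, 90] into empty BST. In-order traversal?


Insert 75: root
Insert 66: L from 75
Insert 27: L from 75 -> L from 66
Insert 57: L from 75 -> L from 66 -> R from 27
Insert 50: L from 75 -> L from 66 -> R from 27 -> L from 57
Insert 90: R from 75

In-order: [27, 50, 57, 66, 75, 90]


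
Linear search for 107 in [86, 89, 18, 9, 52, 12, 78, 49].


i=0: 86!=107
i=1: 89!=107
i=2: 18!=107
i=3: 9!=107
i=4: 52!=107
i=5: 12!=107
i=6: 78!=107
i=7: 49!=107

Not found, 8 comps


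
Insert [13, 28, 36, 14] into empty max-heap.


Insert 13: [13]
Insert 28: [28, 13]
Insert 36: [36, 13, 28]
Insert 14: [36, 14, 28, 13]

Final heap: [36, 14, 28, 13]


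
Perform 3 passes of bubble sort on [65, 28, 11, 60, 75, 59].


Initial: [65, 28, 11, 60, 75, 59]
Pass 1: [28, 11, 60, 65, 59, 75] (4 swaps)
Pass 2: [11, 28, 60, 59, 65, 75] (2 swaps)
Pass 3: [11, 28, 59, 60, 65, 75] (1 swaps)

After 3 passes: [11, 28, 59, 60, 65, 75]


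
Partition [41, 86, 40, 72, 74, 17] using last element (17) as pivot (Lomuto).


Pivot: 17
Place pivot at 0: [17, 86, 40, 72, 74, 41]

Partitioned: [17, 86, 40, 72, 74, 41]


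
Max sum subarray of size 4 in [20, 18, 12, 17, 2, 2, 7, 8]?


[0:4]: 67
[1:5]: 49
[2:6]: 33
[3:7]: 28
[4:8]: 19

Max: 67 at [0:4]


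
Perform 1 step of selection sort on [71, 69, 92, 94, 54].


Initial: [71, 69, 92, 94, 54]
Step 1: min=54 at 4
  Swap: [54, 69, 92, 94, 71]

After 1 step: [54, 69, 92, 94, 71]


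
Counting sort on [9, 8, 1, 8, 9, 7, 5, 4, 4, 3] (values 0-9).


Input: [9, 8, 1, 8, 9, 7, 5, 4, 4, 3]
Counts: [0, 1, 0, 1, 2, 1, 0, 1, 2, 2]

Sorted: [1, 3, 4, 4, 5, 7, 8, 8, 9, 9]


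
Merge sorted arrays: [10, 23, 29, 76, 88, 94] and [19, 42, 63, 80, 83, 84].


Take 10 from A
Take 19 from B
Take 23 from A
Take 29 from A
Take 42 from B
Take 63 from B
Take 76 from A
Take 80 from B
Take 83 from B
Take 84 from B

Merged: [10, 19, 23, 29, 42, 63, 76, 80, 83, 84, 88, 94]


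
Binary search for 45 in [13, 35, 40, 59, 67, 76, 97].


Step 1: lo=0, hi=6, mid=3, val=59
Step 2: lo=0, hi=2, mid=1, val=35
Step 3: lo=2, hi=2, mid=2, val=40

Not found


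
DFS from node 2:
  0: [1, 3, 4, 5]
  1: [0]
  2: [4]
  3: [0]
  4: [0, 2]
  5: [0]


Visit 2, push [4]
Visit 4, push [0]
Visit 0, push [5, 3, 1]
Visit 1, push []
Visit 3, push []
Visit 5, push []

DFS order: [2, 4, 0, 1, 3, 5]


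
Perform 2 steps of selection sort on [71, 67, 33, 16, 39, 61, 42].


Initial: [71, 67, 33, 16, 39, 61, 42]
Step 1: min=16 at 3
  Swap: [16, 67, 33, 71, 39, 61, 42]
Step 2: min=33 at 2
  Swap: [16, 33, 67, 71, 39, 61, 42]

After 2 steps: [16, 33, 67, 71, 39, 61, 42]


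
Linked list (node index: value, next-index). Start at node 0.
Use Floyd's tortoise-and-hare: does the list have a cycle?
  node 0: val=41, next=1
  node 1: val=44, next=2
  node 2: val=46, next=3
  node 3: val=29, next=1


Floyd's tortoise (slow, +1) and hare (fast, +2):
  init: slow=0, fast=0
  step 1: slow=1, fast=2
  step 2: slow=2, fast=1
  step 3: slow=3, fast=3
  slow == fast at node 3: cycle detected

Cycle: yes


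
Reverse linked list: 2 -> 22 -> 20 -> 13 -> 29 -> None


Step 1: curr=2, set curr.next=prev(None) | reversed so far: 2
Step 2: curr=22, set curr.next=prev(2) | reversed so far: 22 -> 2
Step 3: curr=20, set curr.next=prev(22) | reversed so far: 20 -> 22 -> 2
Step 4: curr=13, set curr.next=prev(20) | reversed so far: 13 -> 20 -> 22 -> 2
Step 5: curr=29, set curr.next=prev(13) | reversed so far: 29 -> 13 -> 20 -> 22 -> 2

29 -> 13 -> 20 -> 22 -> 2 -> None


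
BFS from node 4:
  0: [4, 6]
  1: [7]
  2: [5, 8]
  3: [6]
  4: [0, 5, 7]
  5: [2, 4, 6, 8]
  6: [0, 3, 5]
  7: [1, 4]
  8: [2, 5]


Visit 4, enqueue [0, 5, 7]
Visit 0, enqueue [6]
Visit 5, enqueue [2, 8]
Visit 7, enqueue [1]
Visit 6, enqueue [3]
Visit 2, enqueue []
Visit 8, enqueue []
Visit 1, enqueue []
Visit 3, enqueue []

BFS order: [4, 0, 5, 7, 6, 2, 8, 1, 3]


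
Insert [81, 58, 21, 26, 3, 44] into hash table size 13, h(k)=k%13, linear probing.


Insert 81: h=3 -> slot 3
Insert 58: h=6 -> slot 6
Insert 21: h=8 -> slot 8
Insert 26: h=0 -> slot 0
Insert 3: h=3, 1 probes -> slot 4
Insert 44: h=5 -> slot 5

Table: [26, None, None, 81, 3, 44, 58, None, 21, None, None, None, None]


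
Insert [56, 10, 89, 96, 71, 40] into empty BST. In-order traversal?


Insert 56: root
Insert 10: L from 56
Insert 89: R from 56
Insert 96: R from 56 -> R from 89
Insert 71: R from 56 -> L from 89
Insert 40: L from 56 -> R from 10

In-order: [10, 40, 56, 71, 89, 96]


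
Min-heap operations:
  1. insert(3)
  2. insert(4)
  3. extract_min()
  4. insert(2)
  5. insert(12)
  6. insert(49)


insert(3) -> [3]
insert(4) -> [3, 4]
extract_min()->3, [4]
insert(2) -> [2, 4]
insert(12) -> [2, 4, 12]
insert(49) -> [2, 4, 12, 49]

Final heap: [2, 4, 12, 49]


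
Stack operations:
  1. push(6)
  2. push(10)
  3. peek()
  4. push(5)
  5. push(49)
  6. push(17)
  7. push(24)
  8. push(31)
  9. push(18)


push(6) -> [6]
push(10) -> [6, 10]
peek()->10
push(5) -> [6, 10, 5]
push(49) -> [6, 10, 5, 49]
push(17) -> [6, 10, 5, 49, 17]
push(24) -> [6, 10, 5, 49, 17, 24]
push(31) -> [6, 10, 5, 49, 17, 24, 31]
push(18) -> [6, 10, 5, 49, 17, 24, 31, 18]

Final stack: [6, 10, 5, 49, 17, 24, 31, 18]


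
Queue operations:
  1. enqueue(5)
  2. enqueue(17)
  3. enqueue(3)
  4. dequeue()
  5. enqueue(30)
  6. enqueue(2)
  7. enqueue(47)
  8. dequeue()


enqueue(5) -> [5]
enqueue(17) -> [5, 17]
enqueue(3) -> [5, 17, 3]
dequeue()->5, [17, 3]
enqueue(30) -> [17, 3, 30]
enqueue(2) -> [17, 3, 30, 2]
enqueue(47) -> [17, 3, 30, 2, 47]
dequeue()->17, [3, 30, 2, 47]

Final queue: [3, 30, 2, 47]


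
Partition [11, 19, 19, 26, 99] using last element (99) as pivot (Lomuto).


Pivot: 99
  11 <= 99: advance i (no swap)
  19 <= 99: advance i (no swap)
  19 <= 99: advance i (no swap)
  26 <= 99: advance i (no swap)
Place pivot at 4: [11, 19, 19, 26, 99]

Partitioned: [11, 19, 19, 26, 99]


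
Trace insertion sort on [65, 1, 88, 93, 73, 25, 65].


Initial: [65, 1, 88, 93, 73, 25, 65]
Insert 1: [1, 65, 88, 93, 73, 25, 65]
Insert 88: [1, 65, 88, 93, 73, 25, 65]
Insert 93: [1, 65, 88, 93, 73, 25, 65]
Insert 73: [1, 65, 73, 88, 93, 25, 65]
Insert 25: [1, 25, 65, 73, 88, 93, 65]
Insert 65: [1, 25, 65, 65, 73, 88, 93]

Sorted: [1, 25, 65, 65, 73, 88, 93]


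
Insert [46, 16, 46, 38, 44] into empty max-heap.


Insert 46: [46]
Insert 16: [46, 16]
Insert 46: [46, 16, 46]
Insert 38: [46, 38, 46, 16]
Insert 44: [46, 44, 46, 16, 38]

Final heap: [46, 44, 46, 16, 38]


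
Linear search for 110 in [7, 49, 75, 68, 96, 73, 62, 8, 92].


i=0: 7!=110
i=1: 49!=110
i=2: 75!=110
i=3: 68!=110
i=4: 96!=110
i=5: 73!=110
i=6: 62!=110
i=7: 8!=110
i=8: 92!=110

Not found, 9 comps


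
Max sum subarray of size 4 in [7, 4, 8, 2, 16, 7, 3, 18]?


[0:4]: 21
[1:5]: 30
[2:6]: 33
[3:7]: 28
[4:8]: 44

Max: 44 at [4:8]


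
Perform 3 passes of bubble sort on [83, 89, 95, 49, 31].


Initial: [83, 89, 95, 49, 31]
Pass 1: [83, 89, 49, 31, 95] (2 swaps)
Pass 2: [83, 49, 31, 89, 95] (2 swaps)
Pass 3: [49, 31, 83, 89, 95] (2 swaps)

After 3 passes: [49, 31, 83, 89, 95]


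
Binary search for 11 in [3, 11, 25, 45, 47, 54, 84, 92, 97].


Step 1: lo=0, hi=8, mid=4, val=47
Step 2: lo=0, hi=3, mid=1, val=11

Found at index 1


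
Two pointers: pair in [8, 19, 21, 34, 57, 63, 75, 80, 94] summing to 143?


lo=0(8)+hi=8(94)=102
lo=1(19)+hi=8(94)=113
lo=2(21)+hi=8(94)=115
lo=3(34)+hi=8(94)=128
lo=4(57)+hi=8(94)=151
lo=4(57)+hi=7(80)=137
lo=5(63)+hi=7(80)=143

Yes: 63+80=143


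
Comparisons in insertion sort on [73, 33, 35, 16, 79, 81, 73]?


Algorithm: insertion sort
Input: [73, 33, 35, 16, 79, 81, 73]
Sorted: [16, 33, 35, 73, 73, 79, 81]

11


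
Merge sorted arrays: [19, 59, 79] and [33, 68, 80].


Take 19 from A
Take 33 from B
Take 59 from A
Take 68 from B
Take 79 from A

Merged: [19, 33, 59, 68, 79, 80]


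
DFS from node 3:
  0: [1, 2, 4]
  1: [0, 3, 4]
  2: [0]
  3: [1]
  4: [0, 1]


Visit 3, push [1]
Visit 1, push [4, 0]
Visit 0, push [4, 2]
Visit 2, push []
Visit 4, push []

DFS order: [3, 1, 0, 2, 4]


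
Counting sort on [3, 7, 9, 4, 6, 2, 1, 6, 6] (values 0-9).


Input: [3, 7, 9, 4, 6, 2, 1, 6, 6]
Counts: [0, 1, 1, 1, 1, 0, 3, 1, 0, 1]

Sorted: [1, 2, 3, 4, 6, 6, 6, 7, 9]


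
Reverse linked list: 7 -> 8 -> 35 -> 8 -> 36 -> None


Step 1: curr=7, set curr.next=prev(None) | reversed so far: 7
Step 2: curr=8, set curr.next=prev(7) | reversed so far: 8 -> 7
Step 3: curr=35, set curr.next=prev(8) | reversed so far: 35 -> 8 -> 7
Step 4: curr=8, set curr.next=prev(35) | reversed so far: 8 -> 35 -> 8 -> 7
Step 5: curr=36, set curr.next=prev(8) | reversed so far: 36 -> 8 -> 35 -> 8 -> 7

36 -> 8 -> 35 -> 8 -> 7 -> None


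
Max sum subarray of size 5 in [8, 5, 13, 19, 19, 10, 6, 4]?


[0:5]: 64
[1:6]: 66
[2:7]: 67
[3:8]: 58

Max: 67 at [2:7]


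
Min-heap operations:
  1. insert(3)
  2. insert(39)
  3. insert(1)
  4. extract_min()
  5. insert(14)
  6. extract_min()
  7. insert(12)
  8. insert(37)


insert(3) -> [3]
insert(39) -> [3, 39]
insert(1) -> [1, 39, 3]
extract_min()->1, [3, 39]
insert(14) -> [3, 39, 14]
extract_min()->3, [14, 39]
insert(12) -> [12, 39, 14]
insert(37) -> [12, 37, 14, 39]

Final heap: [12, 37, 14, 39]


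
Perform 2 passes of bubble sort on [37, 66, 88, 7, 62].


Initial: [37, 66, 88, 7, 62]
Pass 1: [37, 66, 7, 62, 88] (2 swaps)
Pass 2: [37, 7, 62, 66, 88] (2 swaps)

After 2 passes: [37, 7, 62, 66, 88]


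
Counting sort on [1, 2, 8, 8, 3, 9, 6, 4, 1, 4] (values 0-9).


Input: [1, 2, 8, 8, 3, 9, 6, 4, 1, 4]
Counts: [0, 2, 1, 1, 2, 0, 1, 0, 2, 1]

Sorted: [1, 1, 2, 3, 4, 4, 6, 8, 8, 9]


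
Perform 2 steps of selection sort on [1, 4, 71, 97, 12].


Initial: [1, 4, 71, 97, 12]
Step 1: min=1 at 0
  Swap: [1, 4, 71, 97, 12]
Step 2: min=4 at 1
  Swap: [1, 4, 71, 97, 12]

After 2 steps: [1, 4, 71, 97, 12]


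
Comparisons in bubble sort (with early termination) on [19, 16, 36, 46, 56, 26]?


Algorithm: bubble sort (with early termination)
Input: [19, 16, 36, 46, 56, 26]
Sorted: [16, 19, 26, 36, 46, 56]

14


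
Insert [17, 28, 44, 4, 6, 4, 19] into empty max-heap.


Insert 17: [17]
Insert 28: [28, 17]
Insert 44: [44, 17, 28]
Insert 4: [44, 17, 28, 4]
Insert 6: [44, 17, 28, 4, 6]
Insert 4: [44, 17, 28, 4, 6, 4]
Insert 19: [44, 17, 28, 4, 6, 4, 19]

Final heap: [44, 17, 28, 4, 6, 4, 19]


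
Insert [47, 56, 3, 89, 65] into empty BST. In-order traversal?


Insert 47: root
Insert 56: R from 47
Insert 3: L from 47
Insert 89: R from 47 -> R from 56
Insert 65: R from 47 -> R from 56 -> L from 89

In-order: [3, 47, 56, 65, 89]


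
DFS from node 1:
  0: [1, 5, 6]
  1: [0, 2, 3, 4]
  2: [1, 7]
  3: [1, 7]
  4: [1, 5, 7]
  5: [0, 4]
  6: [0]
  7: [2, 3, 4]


Visit 1, push [4, 3, 2, 0]
Visit 0, push [6, 5]
Visit 5, push [4]
Visit 4, push [7]
Visit 7, push [3, 2]
Visit 2, push []
Visit 3, push []
Visit 6, push []

DFS order: [1, 0, 5, 4, 7, 2, 3, 6]


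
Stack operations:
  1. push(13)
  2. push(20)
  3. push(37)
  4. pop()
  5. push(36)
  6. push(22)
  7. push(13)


push(13) -> [13]
push(20) -> [13, 20]
push(37) -> [13, 20, 37]
pop()->37, [13, 20]
push(36) -> [13, 20, 36]
push(22) -> [13, 20, 36, 22]
push(13) -> [13, 20, 36, 22, 13]

Final stack: [13, 20, 36, 22, 13]


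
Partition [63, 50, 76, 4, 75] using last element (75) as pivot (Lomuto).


Pivot: 75
  63 <= 75: advance i (no swap)
  50 <= 75: advance i (no swap)
  4 <= 75: swap -> [63, 50, 4, 76, 75]
Place pivot at 3: [63, 50, 4, 75, 76]

Partitioned: [63, 50, 4, 75, 76]


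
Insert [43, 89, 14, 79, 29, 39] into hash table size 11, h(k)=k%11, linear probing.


Insert 43: h=10 -> slot 10
Insert 89: h=1 -> slot 1
Insert 14: h=3 -> slot 3
Insert 79: h=2 -> slot 2
Insert 29: h=7 -> slot 7
Insert 39: h=6 -> slot 6

Table: [None, 89, 79, 14, None, None, 39, 29, None, None, 43]


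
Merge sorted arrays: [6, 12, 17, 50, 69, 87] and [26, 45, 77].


Take 6 from A
Take 12 from A
Take 17 from A
Take 26 from B
Take 45 from B
Take 50 from A
Take 69 from A
Take 77 from B

Merged: [6, 12, 17, 26, 45, 50, 69, 77, 87]


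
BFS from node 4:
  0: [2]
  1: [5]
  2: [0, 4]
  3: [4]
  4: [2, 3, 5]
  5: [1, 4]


Visit 4, enqueue [2, 3, 5]
Visit 2, enqueue [0]
Visit 3, enqueue []
Visit 5, enqueue [1]
Visit 0, enqueue []
Visit 1, enqueue []

BFS order: [4, 2, 3, 5, 0, 1]


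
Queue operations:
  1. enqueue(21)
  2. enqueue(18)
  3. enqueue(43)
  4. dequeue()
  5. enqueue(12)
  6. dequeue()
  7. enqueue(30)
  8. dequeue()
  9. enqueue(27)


enqueue(21) -> [21]
enqueue(18) -> [21, 18]
enqueue(43) -> [21, 18, 43]
dequeue()->21, [18, 43]
enqueue(12) -> [18, 43, 12]
dequeue()->18, [43, 12]
enqueue(30) -> [43, 12, 30]
dequeue()->43, [12, 30]
enqueue(27) -> [12, 30, 27]

Final queue: [12, 30, 27]


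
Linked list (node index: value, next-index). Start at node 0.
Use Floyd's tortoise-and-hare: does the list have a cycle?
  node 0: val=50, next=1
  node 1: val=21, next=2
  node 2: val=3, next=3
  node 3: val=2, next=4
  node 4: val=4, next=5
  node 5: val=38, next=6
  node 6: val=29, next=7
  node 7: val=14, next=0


Floyd's tortoise (slow, +1) and hare (fast, +2):
  init: slow=0, fast=0
  step 1: slow=1, fast=2
  step 2: slow=2, fast=4
  step 3: slow=3, fast=6
  step 4: slow=4, fast=0
  step 5: slow=5, fast=2
  step 6: slow=6, fast=4
  step 7: slow=7, fast=6
  step 8: slow=0, fast=0
  slow == fast at node 0: cycle detected

Cycle: yes


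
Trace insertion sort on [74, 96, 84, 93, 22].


Initial: [74, 96, 84, 93, 22]
Insert 96: [74, 96, 84, 93, 22]
Insert 84: [74, 84, 96, 93, 22]
Insert 93: [74, 84, 93, 96, 22]
Insert 22: [22, 74, 84, 93, 96]

Sorted: [22, 74, 84, 93, 96]
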